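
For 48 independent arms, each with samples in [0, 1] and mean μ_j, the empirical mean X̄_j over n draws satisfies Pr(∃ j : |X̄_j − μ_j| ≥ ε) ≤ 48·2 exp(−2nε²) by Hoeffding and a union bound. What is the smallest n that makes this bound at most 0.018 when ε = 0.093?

497

Need 2·48·exp(−2nε²) ≤ 0.018, i.e. exp(−2nε²) ≤ 0.018/96.
So 2nε² ≥ ln(96/0.018) = 8.581732.
Hence n ≥ 8.581732/(2·0.093²) = 496.111.
The smallest integer n is 497.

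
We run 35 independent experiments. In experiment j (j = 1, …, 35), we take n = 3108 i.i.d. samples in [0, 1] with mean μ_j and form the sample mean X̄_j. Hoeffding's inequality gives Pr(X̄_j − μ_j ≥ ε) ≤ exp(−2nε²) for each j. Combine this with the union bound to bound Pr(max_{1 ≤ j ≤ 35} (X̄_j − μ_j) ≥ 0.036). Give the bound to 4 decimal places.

Per-experiment Hoeffding bound: exp(−2·3108·0.036²) = exp(−8.05594) = 0.00031721.
Union bound over 35 events: 35·0.00031721 = 0.01110.

0.0111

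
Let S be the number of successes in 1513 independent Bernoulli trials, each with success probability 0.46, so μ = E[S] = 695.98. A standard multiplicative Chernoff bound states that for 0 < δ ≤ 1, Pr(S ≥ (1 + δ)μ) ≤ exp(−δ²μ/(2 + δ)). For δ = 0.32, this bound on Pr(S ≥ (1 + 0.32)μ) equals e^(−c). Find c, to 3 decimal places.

c = δ²μ/(2 + δ) = 0.32²·695.98/(2 + 0.32) = 30.7191.

30.719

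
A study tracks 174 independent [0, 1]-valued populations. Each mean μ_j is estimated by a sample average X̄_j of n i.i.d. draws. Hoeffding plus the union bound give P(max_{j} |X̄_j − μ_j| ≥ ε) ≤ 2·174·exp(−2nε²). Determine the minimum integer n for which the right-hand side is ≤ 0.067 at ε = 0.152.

Need 2·174·exp(−2nε²) ≤ 0.067, i.e. exp(−2nε²) ≤ 0.067/348.
So 2nε² ≥ ln(348/0.067) = 8.555265.
Hence n ≥ 8.555265/(2·0.152²) = 185.147.
The smallest integer n is 186.

186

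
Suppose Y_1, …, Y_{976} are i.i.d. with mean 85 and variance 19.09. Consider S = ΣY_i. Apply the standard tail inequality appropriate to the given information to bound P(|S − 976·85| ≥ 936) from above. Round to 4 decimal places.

With mean and variance of each term known, Chebyshev's inequality bounds the deviation of the sum (or sample mean).
Var(S) = n·Var(Y_i) = 976·19.09 = 18631.84.
Chebyshev: P(|S − 976·85| ≥ 936) ≤ Var(S)/936² = 18631.84/876096 = 0.0213.

0.0213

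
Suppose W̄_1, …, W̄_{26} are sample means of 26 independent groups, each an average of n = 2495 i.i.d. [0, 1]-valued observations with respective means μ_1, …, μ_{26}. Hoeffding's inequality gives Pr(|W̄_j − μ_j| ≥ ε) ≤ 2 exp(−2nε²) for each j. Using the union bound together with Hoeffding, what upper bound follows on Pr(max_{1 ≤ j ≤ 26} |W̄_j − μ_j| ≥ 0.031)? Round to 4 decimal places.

Per-experiment Hoeffding bound: 2·exp(−2·2495·0.031²) = 2·exp(−4.79539) = 0.016536.
Union bound over 26 events: 26·0.016536 = 0.42992.

0.4299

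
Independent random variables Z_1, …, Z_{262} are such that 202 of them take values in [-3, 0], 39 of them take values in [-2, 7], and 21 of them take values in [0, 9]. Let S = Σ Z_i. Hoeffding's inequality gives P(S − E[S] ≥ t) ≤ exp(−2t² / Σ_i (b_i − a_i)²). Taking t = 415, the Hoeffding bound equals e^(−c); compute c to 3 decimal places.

Σ(b_i − a_i)² = 202·3² + 39·9² + 21·9² = 6678.
c = 2t² / 6678 = 2·415² / 6678 = 51.5798.

51.580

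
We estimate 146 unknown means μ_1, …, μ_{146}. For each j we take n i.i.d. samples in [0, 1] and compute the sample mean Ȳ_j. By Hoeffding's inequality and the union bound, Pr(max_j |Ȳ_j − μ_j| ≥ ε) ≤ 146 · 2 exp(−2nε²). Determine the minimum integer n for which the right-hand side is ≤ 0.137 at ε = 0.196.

100

Need 2·146·exp(−2nε²) ≤ 0.137, i.e. exp(−2nε²) ≤ 0.137/292.
So 2nε² ≥ ln(292/0.137) = 7.664528.
Hence n ≥ 7.664528/(2·0.196²) = 99.757.
The smallest integer n is 100.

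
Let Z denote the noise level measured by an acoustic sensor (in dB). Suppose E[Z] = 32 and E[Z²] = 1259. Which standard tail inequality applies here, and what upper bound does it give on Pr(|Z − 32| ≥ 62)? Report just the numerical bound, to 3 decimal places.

0.061

The first two moments determine the variance, so Chebyshev's inequality is the sharpest standard bound available.
Var(Z) = E[Z²] − (E[Z])² = 1259 − 1024 = 235.
Chebyshev's inequality: Pr(|Z − μ| ≥ t) ≤ Var(Z)/t² = 235/3844 = 0.0611.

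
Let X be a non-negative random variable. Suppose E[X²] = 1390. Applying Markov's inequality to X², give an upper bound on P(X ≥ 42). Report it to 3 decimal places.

Since X ≥ 0, the event {X ≥ 42} is the same as {X² ≥ 1764}.
Markov's inequality applied to X² gives P(X² ≥ 1764) ≤ E[X²]/1764 = 1390/1764 = 0.7880.

0.788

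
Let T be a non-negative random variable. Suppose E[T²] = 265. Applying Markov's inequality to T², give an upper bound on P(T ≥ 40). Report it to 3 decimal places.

0.166

Since T ≥ 0, the event {T ≥ 40} is the same as {T² ≥ 1600}.
Markov's inequality applied to T² gives P(T² ≥ 1600) ≤ E[T²]/1600 = 265/1600 = 0.1656.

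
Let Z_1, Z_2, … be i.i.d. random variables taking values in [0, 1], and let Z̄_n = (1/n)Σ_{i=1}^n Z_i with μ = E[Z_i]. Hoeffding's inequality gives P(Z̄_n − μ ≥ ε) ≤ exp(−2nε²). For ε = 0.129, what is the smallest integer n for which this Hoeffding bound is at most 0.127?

Require exp(−2nε²) ≤ 0.127, i.e. 2nε² ≥ ln(1/0.127) = 2.063568.
So n ≥ 2.063568 / (2·0.129²) = 62.003.
The smallest integer n is 63.

63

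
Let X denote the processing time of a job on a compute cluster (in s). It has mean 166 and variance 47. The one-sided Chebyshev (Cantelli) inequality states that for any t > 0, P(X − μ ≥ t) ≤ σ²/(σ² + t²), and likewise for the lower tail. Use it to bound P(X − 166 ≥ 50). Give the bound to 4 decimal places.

0.0185

Here σ² = 47 and t = 50, so σ² + t² = 2547.
Cantelli's bound: 47/2547 = 0.0185.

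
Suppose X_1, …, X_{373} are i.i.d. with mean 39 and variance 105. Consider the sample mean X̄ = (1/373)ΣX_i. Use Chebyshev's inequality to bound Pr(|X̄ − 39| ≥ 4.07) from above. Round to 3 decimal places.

0.017

Var(X̄) = Var(X_i)/n = 105/373 = 0.2815.
Chebyshev: Pr(|X̄ − 39| ≥ 4.07) ≤ Var(X̄)/(4.07)² = 105/(373·4.07²) = 0.0170.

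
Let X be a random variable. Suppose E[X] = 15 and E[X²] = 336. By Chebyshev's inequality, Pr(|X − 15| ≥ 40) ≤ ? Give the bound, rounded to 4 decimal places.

Var(X) = E[X²] − (E[X])² = 336 − 225 = 111.
Chebyshev's inequality: Pr(|X − μ| ≥ t) ≤ Var(X)/t² = 111/1600 = 0.0694.

0.0694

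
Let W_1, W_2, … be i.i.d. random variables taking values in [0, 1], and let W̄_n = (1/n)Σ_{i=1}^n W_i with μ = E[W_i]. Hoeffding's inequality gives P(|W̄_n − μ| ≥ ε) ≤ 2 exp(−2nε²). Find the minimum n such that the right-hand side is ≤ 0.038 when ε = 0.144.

Require 2·exp(−2nε²) ≤ 0.038, i.e. 2nε² ≥ ln(2/0.038) = 3.963316.
So n ≥ 3.963316 / (2·0.144²) = 95.566.
The smallest integer n is 96.

96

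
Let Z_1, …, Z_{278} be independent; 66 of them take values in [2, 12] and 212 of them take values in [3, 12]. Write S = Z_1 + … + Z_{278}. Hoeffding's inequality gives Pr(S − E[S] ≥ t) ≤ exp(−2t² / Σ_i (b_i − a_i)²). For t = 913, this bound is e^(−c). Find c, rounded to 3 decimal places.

70.130

Σ(b_i − a_i)² = 66·10² + 212·9² = 23772.
c = 2t² / 23772 = 2·913² / 23772 = 70.1303.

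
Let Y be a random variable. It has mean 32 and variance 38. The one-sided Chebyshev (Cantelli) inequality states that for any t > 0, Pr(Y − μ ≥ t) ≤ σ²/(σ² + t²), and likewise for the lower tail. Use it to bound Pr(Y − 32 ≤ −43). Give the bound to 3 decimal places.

Here σ² = 38 and t = 43, so σ² + t² = 1887.
Cantelli's bound: 38/1887 = 0.0201.

0.020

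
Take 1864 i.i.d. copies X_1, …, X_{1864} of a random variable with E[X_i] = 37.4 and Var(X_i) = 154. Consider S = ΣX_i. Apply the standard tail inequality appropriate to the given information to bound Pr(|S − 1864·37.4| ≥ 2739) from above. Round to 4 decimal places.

0.0383

With mean and variance of each term known, Chebyshev's inequality bounds the deviation of the sum (or sample mean).
Var(S) = n·Var(X_i) = 1864·154 = 287056.
Chebyshev: Pr(|S − 1864·37.4| ≥ 2739) ≤ Var(S)/2739² = 287056/7502121 = 0.0383.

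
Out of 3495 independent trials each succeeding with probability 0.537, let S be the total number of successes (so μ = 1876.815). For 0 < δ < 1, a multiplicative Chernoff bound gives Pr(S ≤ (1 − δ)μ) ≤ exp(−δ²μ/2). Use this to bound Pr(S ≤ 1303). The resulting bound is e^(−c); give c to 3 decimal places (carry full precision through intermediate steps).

Write 1303 = (1 − δ)μ, so δ = 1 − 1303/1876.815 = 0.3057387…
Then the exponent is δ²μ/2 = (μ − 1303)²/(2μ) = 87.718729.

87.719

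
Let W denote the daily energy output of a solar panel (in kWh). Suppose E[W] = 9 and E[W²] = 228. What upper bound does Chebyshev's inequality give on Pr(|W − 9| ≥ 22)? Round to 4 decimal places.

Var(W) = E[W²] − (E[W])² = 228 − 81 = 147.
Chebyshev's inequality: Pr(|W − μ| ≥ t) ≤ Var(W)/t² = 147/484 = 0.3037.

0.3037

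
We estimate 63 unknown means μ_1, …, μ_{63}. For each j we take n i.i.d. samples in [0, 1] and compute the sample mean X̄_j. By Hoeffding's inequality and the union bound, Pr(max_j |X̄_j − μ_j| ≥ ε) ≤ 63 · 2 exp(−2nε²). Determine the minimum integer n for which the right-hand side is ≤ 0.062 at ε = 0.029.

4529

Need 2·63·exp(−2nε²) ≤ 0.062, i.e. exp(−2nε²) ≤ 0.062/126.
So 2nε² ≥ ln(126/0.062) = 7.616903.
Hence n ≥ 7.616903/(2·0.029²) = 4528.480.
The smallest integer n is 4529.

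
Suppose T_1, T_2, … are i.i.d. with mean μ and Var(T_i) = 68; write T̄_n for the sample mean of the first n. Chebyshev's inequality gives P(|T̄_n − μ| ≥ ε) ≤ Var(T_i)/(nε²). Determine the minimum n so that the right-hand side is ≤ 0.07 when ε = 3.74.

Require 68/(n·3.74²) ≤ 0.07, i.e. n ≥ 68/(0.07·3.74²) = 69.449.
The smallest integer n is 70.

70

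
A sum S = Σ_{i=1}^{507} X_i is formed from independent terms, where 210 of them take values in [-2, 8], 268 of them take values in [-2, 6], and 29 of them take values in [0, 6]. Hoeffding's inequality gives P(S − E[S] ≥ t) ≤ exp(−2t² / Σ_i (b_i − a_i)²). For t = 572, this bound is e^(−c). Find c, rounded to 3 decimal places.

16.695

Σ(b_i − a_i)² = 210·10² + 268·8² + 29·6² = 39196.
c = 2t² / 39196 = 2·572² / 39196 = 16.6948.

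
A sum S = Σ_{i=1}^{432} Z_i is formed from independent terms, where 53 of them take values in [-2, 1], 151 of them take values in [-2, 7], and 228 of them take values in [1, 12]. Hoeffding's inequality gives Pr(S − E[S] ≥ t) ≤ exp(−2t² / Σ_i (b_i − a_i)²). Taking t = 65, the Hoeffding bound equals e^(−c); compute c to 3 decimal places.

0.210

Σ(b_i − a_i)² = 53·3² + 151·9² + 228·11² = 40296.
c = 2t² / 40296 = 2·65² / 40296 = 0.2097.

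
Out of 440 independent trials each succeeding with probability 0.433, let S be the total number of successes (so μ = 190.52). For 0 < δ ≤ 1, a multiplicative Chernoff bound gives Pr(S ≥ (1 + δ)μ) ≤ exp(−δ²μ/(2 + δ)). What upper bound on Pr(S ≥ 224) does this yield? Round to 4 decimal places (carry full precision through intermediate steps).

Write 224 = (1 + δ)μ, so δ = 224/190.52 − 1 = 0.1757296…
Then the exponent is δ²μ/(2 + δ) = (224 − μ)² / (μ·(2 + δ)) = 2.704117.
Bound = exp(−2.704117) = 0.06693.

0.0669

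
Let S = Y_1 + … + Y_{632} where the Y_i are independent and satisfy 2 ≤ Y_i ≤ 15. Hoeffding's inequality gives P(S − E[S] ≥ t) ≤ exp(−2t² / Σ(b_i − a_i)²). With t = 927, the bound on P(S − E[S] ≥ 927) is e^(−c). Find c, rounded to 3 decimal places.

16.091

Σ(b_i − a_i)² = 632·(13)² = 106808.
c = 2t²/106808 = 2·927²/106808 = 16.0911.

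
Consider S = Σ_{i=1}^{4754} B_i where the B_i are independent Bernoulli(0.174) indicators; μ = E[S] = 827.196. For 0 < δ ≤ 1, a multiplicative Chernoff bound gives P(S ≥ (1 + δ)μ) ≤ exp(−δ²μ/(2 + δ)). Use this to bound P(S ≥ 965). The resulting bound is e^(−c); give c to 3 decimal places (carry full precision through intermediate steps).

Write 965 = (1 + δ)μ, so δ = 965/827.196 − 1 = 0.1665917…
Then the exponent is δ²μ/(2 + δ) = (965 − μ)² / (μ·(2 + δ)) = 10.595907.

10.596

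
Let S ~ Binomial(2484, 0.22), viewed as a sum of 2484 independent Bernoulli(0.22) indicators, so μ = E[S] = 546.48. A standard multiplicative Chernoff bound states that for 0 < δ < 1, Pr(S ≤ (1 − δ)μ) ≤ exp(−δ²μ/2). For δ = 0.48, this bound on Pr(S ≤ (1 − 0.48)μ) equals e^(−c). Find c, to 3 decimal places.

c = δ²μ/2 = 0.48²·546.48/2 = 62.9545.

62.954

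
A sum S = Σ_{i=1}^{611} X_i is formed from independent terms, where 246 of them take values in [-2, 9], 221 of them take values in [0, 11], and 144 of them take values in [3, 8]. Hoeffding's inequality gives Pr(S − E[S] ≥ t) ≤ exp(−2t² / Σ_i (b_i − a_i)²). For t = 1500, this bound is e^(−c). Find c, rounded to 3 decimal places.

74.866

Σ(b_i − a_i)² = 246·11² + 221·11² + 144·5² = 60107.
c = 2t² / 60107 = 2·1500² / 60107 = 74.8665.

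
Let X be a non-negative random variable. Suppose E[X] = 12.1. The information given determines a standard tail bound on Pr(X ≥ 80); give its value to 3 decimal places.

Only the mean of a non-negative variable is known, so Markov's inequality is the applicable tail bound.
Markov's inequality: for a non-negative random variable, Pr(X ≥ a) ≤ E[X]/a.
Here E[X] = 12.1 and a = 80, so the bound is 12.1/80 = 0.1512.

0.151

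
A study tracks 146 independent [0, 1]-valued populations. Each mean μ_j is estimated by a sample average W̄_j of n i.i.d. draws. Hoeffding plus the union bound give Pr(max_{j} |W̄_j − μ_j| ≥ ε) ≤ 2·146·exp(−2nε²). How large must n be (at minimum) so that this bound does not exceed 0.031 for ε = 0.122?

Need 2·146·exp(−2nε²) ≤ 0.031, i.e. exp(−2nε²) ≤ 0.031/292.
So 2nε² ≥ ln(292/0.031) = 9.150522.
Hence n ≥ 9.150522/(2·0.122²) = 307.395.
The smallest integer n is 308.

308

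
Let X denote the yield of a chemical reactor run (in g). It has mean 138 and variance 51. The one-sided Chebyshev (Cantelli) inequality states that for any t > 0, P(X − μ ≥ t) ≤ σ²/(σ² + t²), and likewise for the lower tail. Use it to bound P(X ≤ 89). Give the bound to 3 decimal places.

0.021

Here σ² = 51 and t = 49, so σ² + t² = 2452.
Cantelli's bound: 51/2452 = 0.0208.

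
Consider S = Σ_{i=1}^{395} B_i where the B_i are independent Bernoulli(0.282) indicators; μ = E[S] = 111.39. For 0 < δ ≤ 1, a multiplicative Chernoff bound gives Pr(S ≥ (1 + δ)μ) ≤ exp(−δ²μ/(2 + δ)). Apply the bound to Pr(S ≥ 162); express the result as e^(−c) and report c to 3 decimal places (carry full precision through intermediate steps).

9.369

Write 162 = (1 + δ)μ, so δ = 162/111.39 − 1 = 0.4543496…
Then the exponent is δ²μ/(2 + δ) = (162 − μ)² / (μ·(2 + δ)) = 9.368931.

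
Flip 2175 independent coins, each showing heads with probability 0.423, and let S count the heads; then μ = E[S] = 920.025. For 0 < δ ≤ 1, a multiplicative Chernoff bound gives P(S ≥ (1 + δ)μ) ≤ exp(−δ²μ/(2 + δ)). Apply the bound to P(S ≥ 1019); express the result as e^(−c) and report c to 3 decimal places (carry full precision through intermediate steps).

Write 1019 = (1 + δ)μ, so δ = 1019/920.025 − 1 = 0.1075786…
Then the exponent is δ²μ/(2 + δ) = (1019 − μ)² / (μ·(2 + δ)) = 5.052050.

5.052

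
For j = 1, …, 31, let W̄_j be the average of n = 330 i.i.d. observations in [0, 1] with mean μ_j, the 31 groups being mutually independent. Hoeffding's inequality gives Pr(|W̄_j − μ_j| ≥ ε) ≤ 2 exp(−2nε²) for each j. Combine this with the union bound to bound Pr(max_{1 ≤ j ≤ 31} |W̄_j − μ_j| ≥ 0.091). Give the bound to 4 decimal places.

0.2623

Per-experiment Hoeffding bound: 2·exp(−2·330·0.091²) = 2·exp(−5.46546) = 0.0084608.
Union bound over 31 events: 31·0.0084608 = 0.26228.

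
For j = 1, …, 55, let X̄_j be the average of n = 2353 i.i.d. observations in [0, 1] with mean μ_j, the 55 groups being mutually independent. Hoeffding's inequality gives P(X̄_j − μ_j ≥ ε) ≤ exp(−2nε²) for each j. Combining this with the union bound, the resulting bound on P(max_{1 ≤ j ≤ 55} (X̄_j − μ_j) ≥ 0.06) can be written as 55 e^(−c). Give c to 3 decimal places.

16.942

Union bound over the 55 events: P(max_{1 ≤ j ≤ 55} (X̄_j − μ_j) ≥ 0.06) ≤ 55·exp(−2nε²) = 55 exp(−2·2353·0.06²).
So c = 2·2353·0.06² = 16.9416.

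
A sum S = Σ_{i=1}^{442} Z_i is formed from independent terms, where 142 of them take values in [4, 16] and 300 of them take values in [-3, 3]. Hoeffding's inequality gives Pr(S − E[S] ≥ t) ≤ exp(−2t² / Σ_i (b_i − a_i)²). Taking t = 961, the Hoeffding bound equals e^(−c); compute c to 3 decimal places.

Σ(b_i − a_i)² = 142·12² + 300·6² = 31248.
c = 2t² / 31248 = 2·961² / 31248 = 59.1091.

59.109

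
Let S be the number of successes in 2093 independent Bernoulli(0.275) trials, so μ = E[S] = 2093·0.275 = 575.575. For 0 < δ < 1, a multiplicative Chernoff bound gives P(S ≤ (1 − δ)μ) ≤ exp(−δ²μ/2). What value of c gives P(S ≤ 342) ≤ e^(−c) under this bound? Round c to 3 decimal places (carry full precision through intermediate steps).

Write 342 = (1 − δ)μ, so δ = 1 − 342/575.575 = 0.4058116…
Then the exponent is δ²μ/2 = (μ − 342)²/(2μ) = 47.393720.

47.394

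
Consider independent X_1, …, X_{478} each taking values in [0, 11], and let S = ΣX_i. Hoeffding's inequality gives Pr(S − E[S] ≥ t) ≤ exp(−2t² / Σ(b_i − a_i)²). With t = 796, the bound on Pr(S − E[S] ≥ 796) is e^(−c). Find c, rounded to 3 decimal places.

Σ(b_i − a_i)² = 478·(11)² = 57838.
c = 2t²/57838 = 2·796²/57838 = 21.9100.

21.910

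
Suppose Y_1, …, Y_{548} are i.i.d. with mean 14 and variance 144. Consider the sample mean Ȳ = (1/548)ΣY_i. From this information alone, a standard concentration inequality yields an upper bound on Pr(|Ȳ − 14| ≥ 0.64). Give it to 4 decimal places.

With mean and variance of each term known, Chebyshev's inequality bounds the deviation of the sum (or sample mean).
Var(Ȳ) = Var(Y_i)/n = 144/548 = 0.26277.
Chebyshev: Pr(|Ȳ − 14| ≥ 0.64) ≤ Var(Ȳ)/(0.64)² = 144/(548·0.64²) = 0.6415.

0.6415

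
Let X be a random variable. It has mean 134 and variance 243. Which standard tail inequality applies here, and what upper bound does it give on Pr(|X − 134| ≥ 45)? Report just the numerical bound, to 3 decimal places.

Mean and variance are known, so Chebyshev's inequality applies.
Chebyshev: Pr(|X − μ| ≥ t) ≤ Var(X)/t².
Bound = 243 / 2025 = 0.1200.

0.120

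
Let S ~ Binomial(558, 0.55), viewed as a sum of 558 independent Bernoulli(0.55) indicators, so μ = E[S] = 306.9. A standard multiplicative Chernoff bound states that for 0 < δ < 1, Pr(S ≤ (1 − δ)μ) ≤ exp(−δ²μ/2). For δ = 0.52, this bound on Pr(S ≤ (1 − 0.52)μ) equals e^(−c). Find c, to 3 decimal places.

c = δ²μ/2 = 0.52²·306.9/2 = 41.4929.

41.493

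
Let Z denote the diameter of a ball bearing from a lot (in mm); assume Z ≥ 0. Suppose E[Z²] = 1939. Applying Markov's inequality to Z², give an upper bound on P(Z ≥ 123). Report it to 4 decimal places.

Since Z ≥ 0, the event {Z ≥ 123} is the same as {Z² ≥ 15129}.
Markov's inequality applied to Z² gives P(Z² ≥ 15129) ≤ E[Z²]/15129 = 1939/15129 = 0.1282.

0.1282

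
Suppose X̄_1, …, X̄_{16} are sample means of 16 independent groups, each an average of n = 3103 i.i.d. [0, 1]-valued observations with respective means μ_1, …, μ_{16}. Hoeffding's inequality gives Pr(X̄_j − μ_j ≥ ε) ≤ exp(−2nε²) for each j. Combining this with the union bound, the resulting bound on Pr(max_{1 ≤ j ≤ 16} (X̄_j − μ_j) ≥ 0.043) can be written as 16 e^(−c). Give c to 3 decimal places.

11.475

Union bound over the 16 events: Pr(max_{1 ≤ j ≤ 16} (X̄_j − μ_j) ≥ 0.043) ≤ 16·exp(−2nε²) = 16 exp(−2·3103·0.043²).
So c = 2·3103·0.043² = 11.4749.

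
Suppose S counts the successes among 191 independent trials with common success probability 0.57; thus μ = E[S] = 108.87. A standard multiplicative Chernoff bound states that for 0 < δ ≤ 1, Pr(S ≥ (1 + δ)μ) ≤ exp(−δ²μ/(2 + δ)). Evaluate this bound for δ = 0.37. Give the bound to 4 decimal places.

Exponent = δ²μ/(2 + δ) = 0.37²·108.87/2.37 = 6.2887.
Bound = exp(−6.2887) = 0.00186.

0.0019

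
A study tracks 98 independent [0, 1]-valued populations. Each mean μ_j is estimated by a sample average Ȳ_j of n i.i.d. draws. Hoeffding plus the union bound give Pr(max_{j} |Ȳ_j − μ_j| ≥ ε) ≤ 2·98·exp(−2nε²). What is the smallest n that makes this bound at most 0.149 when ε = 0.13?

213

Need 2·98·exp(−2nε²) ≤ 0.149, i.e. exp(−2nε²) ≤ 0.149/196.
So 2nε² ≥ ln(196/0.149) = 7.181924.
Hence n ≥ 7.181924/(2·0.13²) = 212.483.
The smallest integer n is 213.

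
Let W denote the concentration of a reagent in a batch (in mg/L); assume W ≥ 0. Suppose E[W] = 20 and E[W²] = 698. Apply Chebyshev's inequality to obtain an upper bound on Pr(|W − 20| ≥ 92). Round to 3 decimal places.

Var(W) = E[W²] − (E[W])² = 698 − 400 = 298.
Chebyshev's inequality: Pr(|W − μ| ≥ t) ≤ Var(W)/t² = 298/8464 = 0.0352.

0.035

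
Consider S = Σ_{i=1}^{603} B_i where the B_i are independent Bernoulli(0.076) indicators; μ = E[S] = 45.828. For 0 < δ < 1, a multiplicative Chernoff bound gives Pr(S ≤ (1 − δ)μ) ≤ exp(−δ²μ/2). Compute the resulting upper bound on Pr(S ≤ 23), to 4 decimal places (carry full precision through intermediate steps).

0.0034

Write 23 = (1 − δ)μ, so δ = 1 − 23/45.828 = 0.4981234…
Then the exponent is δ²μ/2 = (μ − 23)²/(2μ) = 5.685581.
Bound = exp(−5.685581) = 0.00339.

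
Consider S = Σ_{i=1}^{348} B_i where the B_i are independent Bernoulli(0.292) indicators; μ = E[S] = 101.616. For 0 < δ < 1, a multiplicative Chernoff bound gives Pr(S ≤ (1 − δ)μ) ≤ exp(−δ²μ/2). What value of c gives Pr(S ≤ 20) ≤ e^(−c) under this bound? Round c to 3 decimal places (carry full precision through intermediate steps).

32.776

Write 20 = (1 − δ)μ, so δ = 1 − 20/101.616 = 0.8031806…
Then the exponent is δ²μ/2 = (μ − 20)²/(2μ) = 32.776194.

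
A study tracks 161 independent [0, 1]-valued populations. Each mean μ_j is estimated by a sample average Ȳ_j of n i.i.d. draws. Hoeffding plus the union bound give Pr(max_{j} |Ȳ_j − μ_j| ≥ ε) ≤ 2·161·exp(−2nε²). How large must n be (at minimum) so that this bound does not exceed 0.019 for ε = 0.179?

152

Need 2·161·exp(−2nε²) ≤ 0.019, i.e. exp(−2nε²) ≤ 0.019/322.
So 2nε² ≥ ln(322/0.019) = 9.737868.
Hence n ≥ 9.737868/(2·0.179²) = 151.959.
The smallest integer n is 152.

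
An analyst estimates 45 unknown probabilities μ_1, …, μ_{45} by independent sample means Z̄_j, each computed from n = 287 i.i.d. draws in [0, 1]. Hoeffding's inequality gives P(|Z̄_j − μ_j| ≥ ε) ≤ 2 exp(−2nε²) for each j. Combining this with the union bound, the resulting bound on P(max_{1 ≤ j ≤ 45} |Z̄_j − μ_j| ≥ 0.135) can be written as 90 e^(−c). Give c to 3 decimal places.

10.461

Union bound over the 45 events: P(max_{1 ≤ j ≤ 45} |Z̄_j − μ_j| ≥ 0.135) ≤ 45·2·exp(−2nε²) = 90 exp(−2·287·0.135²).
So c = 2·287·0.135² = 10.4611.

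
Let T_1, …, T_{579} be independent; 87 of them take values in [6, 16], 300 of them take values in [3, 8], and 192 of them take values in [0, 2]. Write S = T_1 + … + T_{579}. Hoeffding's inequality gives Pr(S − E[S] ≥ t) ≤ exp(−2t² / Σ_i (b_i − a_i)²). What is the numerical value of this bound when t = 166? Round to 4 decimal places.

0.0389

Σ(b_i − a_i)² = 87·10² + 300·5² + 192·2² = 16968.
Exponent = 2·166² / 16968 = 3.24800.
Bound = exp(−3.24800) = 0.03885.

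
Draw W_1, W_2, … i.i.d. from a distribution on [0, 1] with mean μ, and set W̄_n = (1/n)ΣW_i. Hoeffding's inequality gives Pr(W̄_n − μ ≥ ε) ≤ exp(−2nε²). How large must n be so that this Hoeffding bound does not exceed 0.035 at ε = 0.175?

Require exp(−2nε²) ≤ 0.035, i.e. 2nε² ≥ ln(1/0.035) = 3.352407.
So n ≥ 3.352407 / (2·0.175²) = 54.733.
The smallest integer n is 55.

55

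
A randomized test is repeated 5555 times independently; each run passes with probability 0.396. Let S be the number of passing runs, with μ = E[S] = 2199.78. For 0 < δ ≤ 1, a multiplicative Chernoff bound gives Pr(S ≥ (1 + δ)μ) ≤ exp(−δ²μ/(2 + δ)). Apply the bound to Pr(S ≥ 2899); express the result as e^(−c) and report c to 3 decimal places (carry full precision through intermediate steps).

Write 2899 = (1 + δ)μ, so δ = 2899/2199.78 − 1 = 0.3178591…
Then the exponent is δ²μ/(2 + δ) = (2899 − μ)² / (μ·(2 + δ)) = 95.887371.

95.887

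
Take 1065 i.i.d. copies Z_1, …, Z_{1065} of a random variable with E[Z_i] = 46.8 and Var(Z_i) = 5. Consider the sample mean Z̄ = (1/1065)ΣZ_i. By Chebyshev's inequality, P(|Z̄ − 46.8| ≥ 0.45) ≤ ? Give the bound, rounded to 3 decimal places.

Var(Z̄) = Var(Z_i)/n = 5/1065 = 0.0046948.
Chebyshev: P(|Z̄ − 46.8| ≥ 0.45) ≤ Var(Z̄)/(0.45)² = 5/(1065·0.45²) = 0.0232.

0.023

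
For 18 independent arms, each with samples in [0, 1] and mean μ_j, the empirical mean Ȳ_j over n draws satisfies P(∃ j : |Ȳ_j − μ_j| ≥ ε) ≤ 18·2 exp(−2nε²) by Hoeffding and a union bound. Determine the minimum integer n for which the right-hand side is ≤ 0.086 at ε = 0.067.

Need 2·18·exp(−2nε²) ≤ 0.086, i.e. exp(−2nε²) ≤ 0.086/36.
So 2nε² ≥ ln(36/0.086) = 6.036927.
Hence n ≥ 6.036927/(2·0.067²) = 672.413.
The smallest integer n is 673.

673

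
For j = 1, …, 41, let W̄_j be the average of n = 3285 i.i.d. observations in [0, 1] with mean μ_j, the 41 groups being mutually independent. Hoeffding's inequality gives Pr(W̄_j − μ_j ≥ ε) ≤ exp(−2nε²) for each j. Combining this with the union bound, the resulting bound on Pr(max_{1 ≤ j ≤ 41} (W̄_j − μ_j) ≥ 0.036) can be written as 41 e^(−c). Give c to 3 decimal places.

8.515

Union bound over the 41 events: Pr(max_{1 ≤ j ≤ 41} (W̄_j − μ_j) ≥ 0.036) ≤ 41·exp(−2nε²) = 41 exp(−2·3285·0.036²).
So c = 2·3285·0.036² = 8.5147.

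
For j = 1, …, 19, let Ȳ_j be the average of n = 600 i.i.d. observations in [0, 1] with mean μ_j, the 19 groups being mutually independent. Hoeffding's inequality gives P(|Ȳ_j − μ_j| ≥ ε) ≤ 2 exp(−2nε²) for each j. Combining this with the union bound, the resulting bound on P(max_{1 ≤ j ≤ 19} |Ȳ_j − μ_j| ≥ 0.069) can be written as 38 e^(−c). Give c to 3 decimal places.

5.713

Union bound over the 19 events: P(max_{1 ≤ j ≤ 19} |Ȳ_j − μ_j| ≥ 0.069) ≤ 19·2·exp(−2nε²) = 38 exp(−2·600·0.069²).
So c = 2·600·0.069² = 5.7132.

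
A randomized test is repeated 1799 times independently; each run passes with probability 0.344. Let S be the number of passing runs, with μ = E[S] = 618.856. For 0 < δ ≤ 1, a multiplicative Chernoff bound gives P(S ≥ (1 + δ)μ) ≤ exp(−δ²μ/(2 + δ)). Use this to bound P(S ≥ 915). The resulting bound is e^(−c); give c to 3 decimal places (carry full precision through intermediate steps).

57.177

Write 915 = (1 + δ)μ, so δ = 915/618.856 − 1 = 0.4785346…
Then the exponent is δ²μ/(2 + δ) = (915 − μ)² / (μ·(2 + δ)) = 57.176990.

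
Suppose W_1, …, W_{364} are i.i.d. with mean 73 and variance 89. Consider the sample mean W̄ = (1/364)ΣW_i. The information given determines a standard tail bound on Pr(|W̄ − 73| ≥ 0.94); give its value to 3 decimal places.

With mean and variance of each term known, Chebyshev's inequality bounds the deviation of the sum (or sample mean).
Var(W̄) = Var(W_i)/n = 89/364 = 0.24451.
Chebyshev: Pr(|W̄ − 73| ≥ 0.94) ≤ Var(W̄)/(0.94)² = 89/(364·0.94²) = 0.2767.

0.277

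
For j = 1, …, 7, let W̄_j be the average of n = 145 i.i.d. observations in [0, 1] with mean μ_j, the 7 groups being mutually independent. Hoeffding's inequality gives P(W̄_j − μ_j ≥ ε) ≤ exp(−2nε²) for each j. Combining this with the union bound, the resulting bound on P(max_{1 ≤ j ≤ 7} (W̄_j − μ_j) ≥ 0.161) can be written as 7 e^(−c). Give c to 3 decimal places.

Union bound over the 7 events: P(max_{1 ≤ j ≤ 7} (W̄_j − μ_j) ≥ 0.161) ≤ 7·exp(−2nε²) = 7 exp(−2·145·0.161²).
So c = 2·145·0.161² = 7.5171.

7.517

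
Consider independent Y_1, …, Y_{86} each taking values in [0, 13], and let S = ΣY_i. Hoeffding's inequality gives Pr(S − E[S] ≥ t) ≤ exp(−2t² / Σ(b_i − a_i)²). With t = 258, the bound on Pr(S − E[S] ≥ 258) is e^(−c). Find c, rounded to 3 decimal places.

Σ(b_i − a_i)² = 86·(13)² = 14534.
c = 2t²/14534 = 2·258²/14534 = 9.1598.

9.160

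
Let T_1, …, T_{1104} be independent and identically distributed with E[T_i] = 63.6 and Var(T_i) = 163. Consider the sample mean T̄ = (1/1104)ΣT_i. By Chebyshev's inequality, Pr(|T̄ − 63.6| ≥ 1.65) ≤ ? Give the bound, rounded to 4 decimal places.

0.0542

Var(T̄) = Var(T_i)/n = 163/1104 = 0.14764.
Chebyshev: Pr(|T̄ − 63.6| ≥ 1.65) ≤ Var(T̄)/(1.65)² = 163/(1104·1.65²) = 0.0542.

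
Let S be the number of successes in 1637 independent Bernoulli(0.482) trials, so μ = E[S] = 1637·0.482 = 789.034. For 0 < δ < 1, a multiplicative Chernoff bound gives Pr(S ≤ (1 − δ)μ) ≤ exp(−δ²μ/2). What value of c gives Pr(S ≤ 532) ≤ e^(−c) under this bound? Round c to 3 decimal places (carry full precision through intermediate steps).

Write 532 = (1 − δ)μ, so δ = 1 − 532/789.034 = 0.3257578…
Then the exponent is δ²μ/2 = (μ − 532)²/(2μ) = 41.865418.

41.865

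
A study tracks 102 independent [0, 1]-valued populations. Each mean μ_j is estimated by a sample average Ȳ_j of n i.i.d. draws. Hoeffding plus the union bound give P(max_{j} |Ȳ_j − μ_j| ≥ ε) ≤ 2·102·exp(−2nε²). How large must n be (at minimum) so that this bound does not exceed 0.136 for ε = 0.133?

207

Need 2·102·exp(−2nε²) ≤ 0.136, i.e. exp(−2nε²) ≤ 0.136/204.
So 2nε² ≥ ln(204/0.136) = 7.313220.
Hence n ≥ 7.313220/(2·0.133²) = 206.717.
The smallest integer n is 207.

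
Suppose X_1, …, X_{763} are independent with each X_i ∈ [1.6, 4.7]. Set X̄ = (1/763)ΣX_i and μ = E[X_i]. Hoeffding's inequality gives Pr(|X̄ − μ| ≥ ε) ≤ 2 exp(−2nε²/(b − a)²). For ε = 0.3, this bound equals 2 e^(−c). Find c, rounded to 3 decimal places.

c = 2nε²/(b − a)² = 2·763·0.3² / 3.1² = 14.2914.

14.291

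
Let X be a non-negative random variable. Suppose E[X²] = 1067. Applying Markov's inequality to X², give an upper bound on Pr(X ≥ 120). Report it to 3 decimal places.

Since X ≥ 0, the event {X ≥ 120} is the same as {X² ≥ 14400}.
Markov's inequality applied to X² gives Pr(X² ≥ 14400) ≤ E[X²]/14400 = 1067/14400 = 0.0741.

0.074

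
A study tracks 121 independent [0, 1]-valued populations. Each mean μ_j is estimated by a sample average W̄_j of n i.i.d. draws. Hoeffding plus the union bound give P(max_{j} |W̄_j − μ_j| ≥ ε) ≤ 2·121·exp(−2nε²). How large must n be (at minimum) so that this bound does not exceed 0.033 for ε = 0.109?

375

Need 2·121·exp(−2nε²) ≤ 0.033, i.e. exp(−2nε²) ≤ 0.033/242.
So 2nε² ≥ ln(242/0.033) = 8.900185.
Hence n ≥ 8.900185/(2·0.109²) = 374.555.
The smallest integer n is 375.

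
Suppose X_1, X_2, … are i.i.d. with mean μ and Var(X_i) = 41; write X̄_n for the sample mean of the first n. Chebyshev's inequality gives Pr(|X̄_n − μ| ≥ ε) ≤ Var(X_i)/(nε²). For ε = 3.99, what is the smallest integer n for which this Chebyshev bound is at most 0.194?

14

Require 41/(n·3.99²) ≤ 0.194, i.e. n ≥ 41/(0.194·3.99²) = 13.275.
The smallest integer n is 14.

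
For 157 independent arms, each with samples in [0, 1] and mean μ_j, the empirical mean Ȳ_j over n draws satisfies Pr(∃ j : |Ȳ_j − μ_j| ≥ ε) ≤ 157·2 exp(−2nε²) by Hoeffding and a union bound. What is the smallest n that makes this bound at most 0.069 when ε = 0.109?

355

Need 2·157·exp(−2nε²) ≤ 0.069, i.e. exp(−2nε²) ≤ 0.069/314.
So 2nε² ≥ ln(314/0.069) = 8.423042.
Hence n ≥ 8.423042/(2·0.109²) = 354.475.
The smallest integer n is 355.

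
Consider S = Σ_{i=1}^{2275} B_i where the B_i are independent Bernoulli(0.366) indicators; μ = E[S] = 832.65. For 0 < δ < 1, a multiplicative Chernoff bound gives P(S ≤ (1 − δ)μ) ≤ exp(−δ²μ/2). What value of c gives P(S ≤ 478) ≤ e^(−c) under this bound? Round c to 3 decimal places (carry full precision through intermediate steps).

Write 478 = (1 − δ)μ, so δ = 1 − 478/832.65 = 0.4259293…
Then the exponent is δ²μ/2 = (μ − 478)²/(2μ) = 75.527906.

75.528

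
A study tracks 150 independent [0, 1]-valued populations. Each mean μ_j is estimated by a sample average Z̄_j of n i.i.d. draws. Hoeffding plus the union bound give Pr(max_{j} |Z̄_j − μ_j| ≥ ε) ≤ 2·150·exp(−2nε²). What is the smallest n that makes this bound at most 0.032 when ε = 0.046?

2162

Need 2·150·exp(−2nε²) ≤ 0.032, i.e. exp(−2nε²) ≤ 0.032/300.
So 2nε² ≥ ln(300/0.032) = 9.145802.
Hence n ≥ 9.145802/(2·0.046²) = 2161.106.
The smallest integer n is 2162.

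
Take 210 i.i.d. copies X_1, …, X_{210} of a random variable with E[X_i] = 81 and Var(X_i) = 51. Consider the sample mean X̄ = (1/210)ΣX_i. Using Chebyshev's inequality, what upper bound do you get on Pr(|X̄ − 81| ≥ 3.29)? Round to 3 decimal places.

Var(X̄) = Var(X_i)/n = 51/210 = 0.24286.
Chebyshev: Pr(|X̄ − 81| ≥ 3.29) ≤ Var(X̄)/(3.29)² = 51/(210·3.29²) = 0.0224.

0.022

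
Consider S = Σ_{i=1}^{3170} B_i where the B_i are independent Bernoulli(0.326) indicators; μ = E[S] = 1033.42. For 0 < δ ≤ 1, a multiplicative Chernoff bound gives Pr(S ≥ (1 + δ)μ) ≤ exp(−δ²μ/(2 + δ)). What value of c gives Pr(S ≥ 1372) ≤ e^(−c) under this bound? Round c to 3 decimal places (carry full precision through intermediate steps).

Write 1372 = (1 + δ)μ, so δ = 1372/1033.42 − 1 = 0.3276306…
Then the exponent is δ²μ/(2 + δ) = (1372 − μ)² / (μ·(2 + δ)) = 47.657547.

47.658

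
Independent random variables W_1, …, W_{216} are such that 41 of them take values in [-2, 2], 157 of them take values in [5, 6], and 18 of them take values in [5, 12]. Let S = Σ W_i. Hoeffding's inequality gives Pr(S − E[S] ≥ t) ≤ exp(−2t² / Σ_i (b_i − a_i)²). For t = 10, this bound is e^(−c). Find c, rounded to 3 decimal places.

0.118

Σ(b_i − a_i)² = 41·4² + 157·1² + 18·7² = 1695.
c = 2t² / 1695 = 2·10² / 1695 = 0.1180.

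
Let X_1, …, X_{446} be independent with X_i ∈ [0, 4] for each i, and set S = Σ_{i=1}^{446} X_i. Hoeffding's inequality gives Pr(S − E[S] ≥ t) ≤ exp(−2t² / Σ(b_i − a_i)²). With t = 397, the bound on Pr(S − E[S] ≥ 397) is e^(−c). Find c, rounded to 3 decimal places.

44.173

Σ(b_i − a_i)² = 446·(4)² = 7136.
c = 2t²/7136 = 2·397²/7136 = 44.1729.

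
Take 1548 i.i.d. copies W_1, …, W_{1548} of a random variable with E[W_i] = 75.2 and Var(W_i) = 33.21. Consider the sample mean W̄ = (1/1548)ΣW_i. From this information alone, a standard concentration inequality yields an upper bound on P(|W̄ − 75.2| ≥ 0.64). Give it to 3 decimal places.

With mean and variance of each term known, Chebyshev's inequality bounds the deviation of the sum (or sample mean).
Var(W̄) = Var(W_i)/n = 33.21/1548 = 0.021453.
Chebyshev: P(|W̄ − 75.2| ≥ 0.64) ≤ Var(W̄)/(0.64)² = 33.21/(1548·0.64²) = 0.0524.

0.052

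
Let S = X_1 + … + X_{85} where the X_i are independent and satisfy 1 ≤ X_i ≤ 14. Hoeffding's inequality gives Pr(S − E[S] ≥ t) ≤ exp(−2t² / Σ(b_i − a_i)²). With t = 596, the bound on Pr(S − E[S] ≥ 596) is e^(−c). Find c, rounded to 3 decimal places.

49.456

Σ(b_i − a_i)² = 85·(13)² = 14365.
c = 2t²/14365 = 2·596²/14365 = 49.4558.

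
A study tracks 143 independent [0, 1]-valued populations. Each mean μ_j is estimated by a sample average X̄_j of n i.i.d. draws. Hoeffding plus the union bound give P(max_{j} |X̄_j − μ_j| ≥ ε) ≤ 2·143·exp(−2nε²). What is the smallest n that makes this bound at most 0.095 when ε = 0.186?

116

Need 2·143·exp(−2nε²) ≤ 0.095, i.e. exp(−2nε²) ≤ 0.095/286.
So 2nε² ≥ ln(286/0.095) = 8.009870.
Hence n ≥ 8.009870/(2·0.186²) = 115.763.
The smallest integer n is 116.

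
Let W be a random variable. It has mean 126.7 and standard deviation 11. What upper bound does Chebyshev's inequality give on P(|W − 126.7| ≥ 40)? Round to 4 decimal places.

0.0756

Chebyshev: P(|W − μ| ≥ t) ≤ Var(W)/t².
Var(W) = σ² = 11² = 121.
Bound = 121 / 1600 = 0.0756.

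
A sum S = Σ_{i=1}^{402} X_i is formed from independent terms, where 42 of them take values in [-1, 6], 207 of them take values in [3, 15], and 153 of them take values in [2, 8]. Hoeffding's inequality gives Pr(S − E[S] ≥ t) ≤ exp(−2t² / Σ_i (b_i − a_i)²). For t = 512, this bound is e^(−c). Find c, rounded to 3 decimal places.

14.028

Σ(b_i − a_i)² = 42·7² + 207·12² + 153·6² = 37374.
c = 2t² / 37374 = 2·512² / 37374 = 14.0281.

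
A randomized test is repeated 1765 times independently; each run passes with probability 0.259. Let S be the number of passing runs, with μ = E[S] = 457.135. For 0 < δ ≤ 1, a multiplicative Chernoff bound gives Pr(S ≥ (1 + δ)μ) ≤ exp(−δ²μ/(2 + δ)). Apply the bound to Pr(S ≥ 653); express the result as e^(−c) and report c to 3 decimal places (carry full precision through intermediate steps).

34.557

Write 653 = (1 + δ)μ, so δ = 653/457.135 − 1 = 0.4284621…
Then the exponent is δ²μ/(2 + δ) = (653 − μ)² / (μ·(2 + δ)) = 34.557147.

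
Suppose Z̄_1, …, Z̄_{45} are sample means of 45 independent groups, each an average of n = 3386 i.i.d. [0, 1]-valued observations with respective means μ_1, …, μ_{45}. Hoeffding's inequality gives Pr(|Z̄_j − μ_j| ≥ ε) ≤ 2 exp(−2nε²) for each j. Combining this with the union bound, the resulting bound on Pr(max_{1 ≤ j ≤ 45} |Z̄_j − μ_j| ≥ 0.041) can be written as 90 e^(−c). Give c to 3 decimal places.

Union bound over the 45 events: Pr(max_{1 ≤ j ≤ 45} |Z̄_j − μ_j| ≥ 0.041) ≤ 45·2·exp(−2nε²) = 90 exp(−2·3386·0.041²).
So c = 2·3386·0.041² = 11.3837.

11.384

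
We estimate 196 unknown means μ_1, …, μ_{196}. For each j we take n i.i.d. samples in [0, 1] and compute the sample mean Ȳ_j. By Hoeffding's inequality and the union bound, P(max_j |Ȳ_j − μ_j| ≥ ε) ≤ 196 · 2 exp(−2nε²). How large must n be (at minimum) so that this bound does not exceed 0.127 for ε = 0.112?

321

Need 2·196·exp(−2nε²) ≤ 0.127, i.e. exp(−2nε²) ≤ 0.127/392.
So 2nε² ≥ ln(392/0.127) = 8.034830.
Hence n ≥ 8.034830/(2·0.112²) = 320.266.
The smallest integer n is 321.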